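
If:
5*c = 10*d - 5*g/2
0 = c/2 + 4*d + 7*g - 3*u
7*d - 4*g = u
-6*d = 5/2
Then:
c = -59/90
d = -5/12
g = -16/45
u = -269/180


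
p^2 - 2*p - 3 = (p - 3)*(p + 1)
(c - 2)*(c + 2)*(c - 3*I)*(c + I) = c^4 - 2*I*c^3 - c^2 + 8*I*c - 12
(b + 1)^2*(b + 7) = b^3 + 9*b^2 + 15*b + 7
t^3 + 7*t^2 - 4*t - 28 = (t - 2)*(t + 2)*(t + 7)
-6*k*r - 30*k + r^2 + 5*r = (-6*k + r)*(r + 5)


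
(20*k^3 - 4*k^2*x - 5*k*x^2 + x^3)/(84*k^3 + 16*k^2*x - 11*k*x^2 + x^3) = (10*k^2 - 7*k*x + x^2)/(42*k^2 - 13*k*x + x^2)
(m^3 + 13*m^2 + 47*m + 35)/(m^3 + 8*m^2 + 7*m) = (m + 5)/m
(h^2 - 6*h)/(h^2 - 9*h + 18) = h/(h - 3)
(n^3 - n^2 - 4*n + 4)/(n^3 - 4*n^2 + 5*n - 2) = (n + 2)/(n - 1)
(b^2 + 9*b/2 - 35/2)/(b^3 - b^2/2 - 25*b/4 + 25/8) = 4*(b + 7)/(4*b^2 + 8*b - 5)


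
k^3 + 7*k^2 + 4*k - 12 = (k - 1)*(k + 2)*(k + 6)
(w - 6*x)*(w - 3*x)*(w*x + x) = w^3*x - 9*w^2*x^2 + w^2*x + 18*w*x^3 - 9*w*x^2 + 18*x^3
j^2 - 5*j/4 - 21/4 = (j - 3)*(j + 7/4)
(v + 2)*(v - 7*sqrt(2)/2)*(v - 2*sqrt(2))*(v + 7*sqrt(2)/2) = v^4 - 2*sqrt(2)*v^3 + 2*v^3 - 49*v^2/2 - 4*sqrt(2)*v^2 - 49*v + 49*sqrt(2)*v + 98*sqrt(2)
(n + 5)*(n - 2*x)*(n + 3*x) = n^3 + n^2*x + 5*n^2 - 6*n*x^2 + 5*n*x - 30*x^2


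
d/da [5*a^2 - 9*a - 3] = 10*a - 9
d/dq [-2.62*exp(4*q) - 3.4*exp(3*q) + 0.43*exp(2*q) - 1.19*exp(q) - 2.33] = (-10.48*exp(3*q) - 10.2*exp(2*q) + 0.86*exp(q) - 1.19)*exp(q)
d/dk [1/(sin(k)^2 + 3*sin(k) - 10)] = -(2*sin(k) + 3)*cos(k)/(sin(k)^2 + 3*sin(k) - 10)^2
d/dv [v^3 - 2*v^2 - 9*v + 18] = 3*v^2 - 4*v - 9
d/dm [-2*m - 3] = -2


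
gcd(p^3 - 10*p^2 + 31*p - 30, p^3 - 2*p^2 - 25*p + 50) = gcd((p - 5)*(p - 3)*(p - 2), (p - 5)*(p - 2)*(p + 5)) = p^2 - 7*p + 10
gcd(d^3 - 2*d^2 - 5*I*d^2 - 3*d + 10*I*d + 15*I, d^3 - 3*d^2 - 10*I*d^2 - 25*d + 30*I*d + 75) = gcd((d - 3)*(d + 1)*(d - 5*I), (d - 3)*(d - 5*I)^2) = d^2 + d*(-3 - 5*I) + 15*I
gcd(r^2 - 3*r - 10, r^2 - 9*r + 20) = r - 5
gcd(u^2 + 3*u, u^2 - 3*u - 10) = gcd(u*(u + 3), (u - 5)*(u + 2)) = 1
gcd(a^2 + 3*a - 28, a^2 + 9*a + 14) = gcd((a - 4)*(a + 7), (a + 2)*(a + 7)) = a + 7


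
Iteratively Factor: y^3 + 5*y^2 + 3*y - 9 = (y + 3)*(y^2 + 2*y - 3) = (y + 3)^2*(y - 1)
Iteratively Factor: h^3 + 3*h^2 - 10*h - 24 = (h - 3)*(h^2 + 6*h + 8) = (h - 3)*(h + 4)*(h + 2)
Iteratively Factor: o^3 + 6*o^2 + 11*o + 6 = (o + 3)*(o^2 + 3*o + 2) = (o + 1)*(o + 3)*(o + 2)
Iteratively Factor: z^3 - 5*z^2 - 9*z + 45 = (z - 3)*(z^2 - 2*z - 15) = (z - 3)*(z + 3)*(z - 5)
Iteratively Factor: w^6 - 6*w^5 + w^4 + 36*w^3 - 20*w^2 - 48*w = (w + 1)*(w^5 - 7*w^4 + 8*w^3 + 28*w^2 - 48*w) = (w - 4)*(w + 1)*(w^4 - 3*w^3 - 4*w^2 + 12*w) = (w - 4)*(w - 2)*(w + 1)*(w^3 - w^2 - 6*w) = w*(w - 4)*(w - 2)*(w + 1)*(w^2 - w - 6) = w*(w - 4)*(w - 2)*(w + 1)*(w + 2)*(w - 3)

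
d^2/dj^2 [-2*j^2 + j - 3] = -4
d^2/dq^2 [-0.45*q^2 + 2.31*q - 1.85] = -0.900000000000000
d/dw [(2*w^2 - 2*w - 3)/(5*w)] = 2/5 + 3/(5*w^2)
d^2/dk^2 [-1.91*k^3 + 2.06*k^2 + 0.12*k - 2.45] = 4.12 - 11.46*k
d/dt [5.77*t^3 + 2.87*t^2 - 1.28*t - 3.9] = 17.31*t^2 + 5.74*t - 1.28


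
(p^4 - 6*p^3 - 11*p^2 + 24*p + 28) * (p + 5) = p^5 - p^4 - 41*p^3 - 31*p^2 + 148*p + 140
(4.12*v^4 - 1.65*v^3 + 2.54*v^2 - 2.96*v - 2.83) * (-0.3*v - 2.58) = -1.236*v^5 - 10.1346*v^4 + 3.495*v^3 - 5.6652*v^2 + 8.4858*v + 7.3014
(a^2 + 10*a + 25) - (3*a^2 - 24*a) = -2*a^2 + 34*a + 25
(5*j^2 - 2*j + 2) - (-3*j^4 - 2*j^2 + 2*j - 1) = 3*j^4 + 7*j^2 - 4*j + 3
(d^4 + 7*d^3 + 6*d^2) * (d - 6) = d^5 + d^4 - 36*d^3 - 36*d^2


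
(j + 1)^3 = j^3 + 3*j^2 + 3*j + 1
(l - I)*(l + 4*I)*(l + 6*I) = l^3 + 9*I*l^2 - 14*l + 24*I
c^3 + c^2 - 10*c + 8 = (c - 2)*(c - 1)*(c + 4)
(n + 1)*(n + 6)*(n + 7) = n^3 + 14*n^2 + 55*n + 42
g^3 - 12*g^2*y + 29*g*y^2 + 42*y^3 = (g - 7*y)*(g - 6*y)*(g + y)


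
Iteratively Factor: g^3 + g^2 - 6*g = (g)*(g^2 + g - 6) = g*(g + 3)*(g - 2)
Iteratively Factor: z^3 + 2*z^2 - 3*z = (z + 3)*(z^2 - z) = z*(z + 3)*(z - 1)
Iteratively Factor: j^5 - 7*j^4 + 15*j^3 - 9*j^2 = (j - 3)*(j^4 - 4*j^3 + 3*j^2) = j*(j - 3)*(j^3 - 4*j^2 + 3*j) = j*(j - 3)^2*(j^2 - j) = j^2*(j - 3)^2*(j - 1)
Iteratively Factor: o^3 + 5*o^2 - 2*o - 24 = (o + 4)*(o^2 + o - 6) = (o - 2)*(o + 4)*(o + 3)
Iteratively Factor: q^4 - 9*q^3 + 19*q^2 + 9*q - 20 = (q + 1)*(q^3 - 10*q^2 + 29*q - 20) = (q - 4)*(q + 1)*(q^2 - 6*q + 5) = (q - 4)*(q - 1)*(q + 1)*(q - 5)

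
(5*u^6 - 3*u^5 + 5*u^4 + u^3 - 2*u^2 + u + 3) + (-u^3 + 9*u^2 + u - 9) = 5*u^6 - 3*u^5 + 5*u^4 + 7*u^2 + 2*u - 6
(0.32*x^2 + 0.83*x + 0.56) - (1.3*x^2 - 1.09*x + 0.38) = -0.98*x^2 + 1.92*x + 0.18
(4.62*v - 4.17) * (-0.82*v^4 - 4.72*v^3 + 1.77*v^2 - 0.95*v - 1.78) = -3.7884*v^5 - 18.387*v^4 + 27.8598*v^3 - 11.7699*v^2 - 4.2621*v + 7.4226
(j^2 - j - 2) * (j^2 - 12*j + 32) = j^4 - 13*j^3 + 42*j^2 - 8*j - 64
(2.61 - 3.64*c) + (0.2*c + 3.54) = 6.15 - 3.44*c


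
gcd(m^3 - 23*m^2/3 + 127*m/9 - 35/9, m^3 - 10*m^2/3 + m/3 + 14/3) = m - 7/3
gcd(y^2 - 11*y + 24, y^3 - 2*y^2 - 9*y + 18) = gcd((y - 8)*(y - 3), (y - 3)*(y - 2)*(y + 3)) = y - 3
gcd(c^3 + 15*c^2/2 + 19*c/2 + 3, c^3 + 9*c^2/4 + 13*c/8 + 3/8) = c^2 + 3*c/2 + 1/2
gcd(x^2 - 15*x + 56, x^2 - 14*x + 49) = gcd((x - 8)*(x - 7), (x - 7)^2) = x - 7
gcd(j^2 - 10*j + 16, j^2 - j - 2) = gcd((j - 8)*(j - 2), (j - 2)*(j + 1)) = j - 2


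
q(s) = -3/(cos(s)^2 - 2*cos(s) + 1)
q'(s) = -3*(2*sin(s)*cos(s) - 2*sin(s))/(cos(s)^2 - 2*cos(s) + 1)^2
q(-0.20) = -7550.18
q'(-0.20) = -150500.00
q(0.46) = -277.65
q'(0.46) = 2371.60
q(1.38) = -4.57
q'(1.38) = 11.07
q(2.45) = -0.96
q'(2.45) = 0.69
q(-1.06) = -11.48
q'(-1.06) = -39.20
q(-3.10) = -0.75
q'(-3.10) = -0.03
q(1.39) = -4.46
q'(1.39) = 10.70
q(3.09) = -0.75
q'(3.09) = 0.04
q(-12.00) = -123.04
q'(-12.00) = 845.64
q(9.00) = -0.82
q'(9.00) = 0.35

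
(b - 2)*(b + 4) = b^2 + 2*b - 8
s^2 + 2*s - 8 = (s - 2)*(s + 4)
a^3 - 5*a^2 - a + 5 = (a - 5)*(a - 1)*(a + 1)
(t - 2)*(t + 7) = t^2 + 5*t - 14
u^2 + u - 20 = (u - 4)*(u + 5)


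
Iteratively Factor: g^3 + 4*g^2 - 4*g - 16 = (g + 2)*(g^2 + 2*g - 8) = (g - 2)*(g + 2)*(g + 4)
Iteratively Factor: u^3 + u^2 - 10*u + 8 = (u + 4)*(u^2 - 3*u + 2) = (u - 2)*(u + 4)*(u - 1)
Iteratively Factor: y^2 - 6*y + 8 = (y - 4)*(y - 2)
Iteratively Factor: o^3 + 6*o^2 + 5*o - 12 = (o + 4)*(o^2 + 2*o - 3) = (o - 1)*(o + 4)*(o + 3)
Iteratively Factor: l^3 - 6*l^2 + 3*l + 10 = (l + 1)*(l^2 - 7*l + 10) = (l - 2)*(l + 1)*(l - 5)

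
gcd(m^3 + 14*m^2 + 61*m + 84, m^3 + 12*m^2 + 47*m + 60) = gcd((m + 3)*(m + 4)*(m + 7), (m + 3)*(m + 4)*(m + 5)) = m^2 + 7*m + 12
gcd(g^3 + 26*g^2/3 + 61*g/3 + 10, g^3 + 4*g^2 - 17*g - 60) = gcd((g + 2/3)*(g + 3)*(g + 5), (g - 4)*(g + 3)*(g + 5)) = g^2 + 8*g + 15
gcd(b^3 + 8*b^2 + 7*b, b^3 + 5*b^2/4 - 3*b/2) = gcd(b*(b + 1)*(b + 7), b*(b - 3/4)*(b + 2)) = b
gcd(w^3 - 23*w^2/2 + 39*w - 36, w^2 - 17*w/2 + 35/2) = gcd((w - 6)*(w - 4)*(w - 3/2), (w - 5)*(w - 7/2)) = 1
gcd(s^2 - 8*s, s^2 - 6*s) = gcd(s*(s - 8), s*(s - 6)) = s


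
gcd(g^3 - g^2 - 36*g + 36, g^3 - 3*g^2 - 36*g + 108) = g^2 - 36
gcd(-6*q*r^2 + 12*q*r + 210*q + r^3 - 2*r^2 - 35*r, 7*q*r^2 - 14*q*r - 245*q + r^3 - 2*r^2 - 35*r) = r^2 - 2*r - 35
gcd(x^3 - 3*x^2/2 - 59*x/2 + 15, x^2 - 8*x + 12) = x - 6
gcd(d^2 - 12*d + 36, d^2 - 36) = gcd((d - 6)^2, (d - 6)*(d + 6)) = d - 6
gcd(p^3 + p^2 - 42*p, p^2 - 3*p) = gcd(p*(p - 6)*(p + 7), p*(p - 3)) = p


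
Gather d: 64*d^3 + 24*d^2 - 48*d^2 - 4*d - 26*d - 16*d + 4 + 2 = 64*d^3 - 24*d^2 - 46*d + 6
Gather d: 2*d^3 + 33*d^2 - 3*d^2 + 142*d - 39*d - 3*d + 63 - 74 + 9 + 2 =2*d^3 + 30*d^2 + 100*d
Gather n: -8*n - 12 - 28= -8*n - 40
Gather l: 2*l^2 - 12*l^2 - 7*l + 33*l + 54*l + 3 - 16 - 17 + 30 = -10*l^2 + 80*l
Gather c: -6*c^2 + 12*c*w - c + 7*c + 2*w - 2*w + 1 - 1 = -6*c^2 + c*(12*w + 6)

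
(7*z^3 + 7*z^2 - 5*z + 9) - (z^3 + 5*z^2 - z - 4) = 6*z^3 + 2*z^2 - 4*z + 13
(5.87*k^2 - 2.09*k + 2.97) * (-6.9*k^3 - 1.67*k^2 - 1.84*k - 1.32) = -40.503*k^5 + 4.6181*k^4 - 27.8035*k^3 - 8.8627*k^2 - 2.706*k - 3.9204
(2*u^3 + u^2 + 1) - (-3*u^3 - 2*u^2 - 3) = 5*u^3 + 3*u^2 + 4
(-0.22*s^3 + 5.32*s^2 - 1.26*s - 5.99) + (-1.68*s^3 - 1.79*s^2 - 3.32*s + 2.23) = -1.9*s^3 + 3.53*s^2 - 4.58*s - 3.76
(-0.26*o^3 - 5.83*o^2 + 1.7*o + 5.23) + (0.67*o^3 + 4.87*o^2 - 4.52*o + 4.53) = 0.41*o^3 - 0.96*o^2 - 2.82*o + 9.76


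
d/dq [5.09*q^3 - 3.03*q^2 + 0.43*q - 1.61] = 15.27*q^2 - 6.06*q + 0.43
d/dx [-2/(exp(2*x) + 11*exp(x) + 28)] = (4*exp(x) + 22)*exp(x)/(exp(2*x) + 11*exp(x) + 28)^2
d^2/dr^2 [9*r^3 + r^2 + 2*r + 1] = 54*r + 2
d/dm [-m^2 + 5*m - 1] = 5 - 2*m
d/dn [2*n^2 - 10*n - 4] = 4*n - 10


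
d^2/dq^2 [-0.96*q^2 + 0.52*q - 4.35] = -1.92000000000000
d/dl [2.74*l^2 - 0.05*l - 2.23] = 5.48*l - 0.05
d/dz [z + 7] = 1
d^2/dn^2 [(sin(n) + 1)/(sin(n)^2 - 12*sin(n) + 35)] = (-sin(n)^5 - 16*sin(n)^4 + 248*sin(n)^3 - 418*sin(n)^2 - 1927*sin(n) + 1058)/(sin(n)^2 - 12*sin(n) + 35)^3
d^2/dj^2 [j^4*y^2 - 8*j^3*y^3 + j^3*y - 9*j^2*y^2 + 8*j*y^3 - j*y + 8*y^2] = 6*y*(2*j^2*y - 8*j*y^2 + j - 3*y)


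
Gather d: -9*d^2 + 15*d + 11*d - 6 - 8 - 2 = -9*d^2 + 26*d - 16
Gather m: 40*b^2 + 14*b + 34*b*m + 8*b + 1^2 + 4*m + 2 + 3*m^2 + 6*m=40*b^2 + 22*b + 3*m^2 + m*(34*b + 10) + 3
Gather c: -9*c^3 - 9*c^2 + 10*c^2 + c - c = -9*c^3 + c^2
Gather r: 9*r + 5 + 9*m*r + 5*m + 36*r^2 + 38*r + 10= 5*m + 36*r^2 + r*(9*m + 47) + 15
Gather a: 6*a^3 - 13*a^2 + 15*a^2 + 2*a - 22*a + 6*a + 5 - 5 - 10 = 6*a^3 + 2*a^2 - 14*a - 10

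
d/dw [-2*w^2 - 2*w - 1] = -4*w - 2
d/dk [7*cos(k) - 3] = -7*sin(k)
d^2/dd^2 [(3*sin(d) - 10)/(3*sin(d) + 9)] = 19*(sin(d)^2 - 3*sin(d) - 2)/(3*(sin(d) + 3)^3)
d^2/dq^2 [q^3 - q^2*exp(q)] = -q^2*exp(q) - 4*q*exp(q) + 6*q - 2*exp(q)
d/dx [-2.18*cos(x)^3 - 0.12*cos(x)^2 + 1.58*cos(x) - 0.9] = (6.54*cos(x)^2 + 0.24*cos(x) - 1.58)*sin(x)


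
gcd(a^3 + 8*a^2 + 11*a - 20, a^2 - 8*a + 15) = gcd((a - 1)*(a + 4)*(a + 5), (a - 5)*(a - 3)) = 1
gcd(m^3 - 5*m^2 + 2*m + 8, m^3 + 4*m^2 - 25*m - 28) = m^2 - 3*m - 4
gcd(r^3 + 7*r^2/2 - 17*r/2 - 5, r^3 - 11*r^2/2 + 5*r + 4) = r^2 - 3*r/2 - 1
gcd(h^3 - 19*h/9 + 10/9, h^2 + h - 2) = h - 1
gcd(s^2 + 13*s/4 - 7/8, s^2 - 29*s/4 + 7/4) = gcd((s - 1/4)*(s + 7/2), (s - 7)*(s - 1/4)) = s - 1/4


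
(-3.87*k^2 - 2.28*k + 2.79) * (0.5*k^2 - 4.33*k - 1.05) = -1.935*k^4 + 15.6171*k^3 + 15.3309*k^2 - 9.6867*k - 2.9295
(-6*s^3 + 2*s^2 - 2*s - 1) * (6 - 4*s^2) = 24*s^5 - 8*s^4 - 28*s^3 + 16*s^2 - 12*s - 6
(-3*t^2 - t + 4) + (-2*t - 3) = -3*t^2 - 3*t + 1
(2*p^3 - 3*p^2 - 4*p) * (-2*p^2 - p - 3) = -4*p^5 + 4*p^4 + 5*p^3 + 13*p^2 + 12*p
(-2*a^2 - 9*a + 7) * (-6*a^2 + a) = 12*a^4 + 52*a^3 - 51*a^2 + 7*a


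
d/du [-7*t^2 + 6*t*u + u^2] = 6*t + 2*u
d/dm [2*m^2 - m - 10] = 4*m - 1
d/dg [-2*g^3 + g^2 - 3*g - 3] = -6*g^2 + 2*g - 3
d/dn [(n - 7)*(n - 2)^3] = (n - 2)^2*(4*n - 23)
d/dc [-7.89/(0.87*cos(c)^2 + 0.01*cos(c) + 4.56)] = -(13.7286*cos(c) + 0.0789)*sin(c)/(0.87*cos(c)^2 + 0.01*cos(c) + 4.56)^2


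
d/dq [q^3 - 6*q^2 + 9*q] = 3*q^2 - 12*q + 9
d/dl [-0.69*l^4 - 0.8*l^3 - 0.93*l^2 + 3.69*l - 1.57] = -2.76*l^3 - 2.4*l^2 - 1.86*l + 3.69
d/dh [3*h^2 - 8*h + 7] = 6*h - 8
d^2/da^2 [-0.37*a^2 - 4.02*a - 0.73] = -0.740000000000000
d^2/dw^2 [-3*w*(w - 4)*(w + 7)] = -18*w - 18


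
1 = 1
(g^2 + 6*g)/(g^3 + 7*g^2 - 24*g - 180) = g/(g^2 + g - 30)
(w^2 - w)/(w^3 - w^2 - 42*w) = (1 - w)/(-w^2 + w + 42)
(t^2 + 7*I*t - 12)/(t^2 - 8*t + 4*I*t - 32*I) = (t + 3*I)/(t - 8)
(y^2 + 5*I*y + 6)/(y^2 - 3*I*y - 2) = (y + 6*I)/(y - 2*I)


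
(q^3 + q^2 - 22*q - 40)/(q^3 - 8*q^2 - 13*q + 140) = (q + 2)/(q - 7)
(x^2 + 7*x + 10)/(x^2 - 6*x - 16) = (x + 5)/(x - 8)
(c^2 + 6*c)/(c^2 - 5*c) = (c + 6)/(c - 5)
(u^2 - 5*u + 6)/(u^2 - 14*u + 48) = (u^2 - 5*u + 6)/(u^2 - 14*u + 48)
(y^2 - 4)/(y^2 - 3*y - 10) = (y - 2)/(y - 5)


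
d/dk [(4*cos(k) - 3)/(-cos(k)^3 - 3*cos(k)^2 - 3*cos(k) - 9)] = (-8*cos(k)^3 - 3*cos(k)^2 + 18*cos(k) + 45)*sin(k)/((sin(k) - 2)^2*(sin(k) + 2)^2*(cos(k) + 3)^2)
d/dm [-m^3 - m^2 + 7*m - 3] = -3*m^2 - 2*m + 7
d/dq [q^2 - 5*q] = 2*q - 5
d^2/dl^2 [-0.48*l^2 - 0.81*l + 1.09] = -0.960000000000000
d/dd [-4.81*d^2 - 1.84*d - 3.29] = -9.62*d - 1.84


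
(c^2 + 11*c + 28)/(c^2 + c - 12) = (c + 7)/(c - 3)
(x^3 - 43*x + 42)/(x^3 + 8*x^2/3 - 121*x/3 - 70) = 3*(x - 1)/(3*x + 5)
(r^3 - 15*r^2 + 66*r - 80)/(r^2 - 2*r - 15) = (r^2 - 10*r + 16)/(r + 3)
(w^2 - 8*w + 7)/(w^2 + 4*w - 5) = (w - 7)/(w + 5)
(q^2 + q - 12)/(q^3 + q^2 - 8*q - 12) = (q + 4)/(q^2 + 4*q + 4)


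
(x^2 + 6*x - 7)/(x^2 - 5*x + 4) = (x + 7)/(x - 4)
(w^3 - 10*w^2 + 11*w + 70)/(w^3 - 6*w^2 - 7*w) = (w^2 - 3*w - 10)/(w*(w + 1))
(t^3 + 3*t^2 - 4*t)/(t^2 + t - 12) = t*(t - 1)/(t - 3)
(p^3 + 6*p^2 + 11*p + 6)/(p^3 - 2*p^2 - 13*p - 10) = (p + 3)/(p - 5)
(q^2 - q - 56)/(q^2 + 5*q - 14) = (q - 8)/(q - 2)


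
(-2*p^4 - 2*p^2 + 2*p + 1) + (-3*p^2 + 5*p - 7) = -2*p^4 - 5*p^2 + 7*p - 6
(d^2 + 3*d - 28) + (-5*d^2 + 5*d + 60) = -4*d^2 + 8*d + 32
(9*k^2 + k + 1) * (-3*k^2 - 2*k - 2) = -27*k^4 - 21*k^3 - 23*k^2 - 4*k - 2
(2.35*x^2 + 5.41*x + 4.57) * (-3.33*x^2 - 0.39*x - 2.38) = -7.8255*x^4 - 18.9318*x^3 - 22.921*x^2 - 14.6581*x - 10.8766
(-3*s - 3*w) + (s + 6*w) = -2*s + 3*w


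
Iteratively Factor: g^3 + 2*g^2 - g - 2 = (g + 1)*(g^2 + g - 2) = (g - 1)*(g + 1)*(g + 2)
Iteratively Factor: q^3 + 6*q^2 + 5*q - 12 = (q + 3)*(q^2 + 3*q - 4) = (q - 1)*(q + 3)*(q + 4)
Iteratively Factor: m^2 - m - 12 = (m + 3)*(m - 4)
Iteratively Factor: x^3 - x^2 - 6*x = (x + 2)*(x^2 - 3*x) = x*(x + 2)*(x - 3)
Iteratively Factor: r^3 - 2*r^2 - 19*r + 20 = (r - 5)*(r^2 + 3*r - 4) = (r - 5)*(r - 1)*(r + 4)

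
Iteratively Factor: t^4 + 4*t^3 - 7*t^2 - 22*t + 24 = (t + 4)*(t^3 - 7*t + 6) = (t - 2)*(t + 4)*(t^2 + 2*t - 3) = (t - 2)*(t + 3)*(t + 4)*(t - 1)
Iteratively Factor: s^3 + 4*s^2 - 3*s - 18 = (s + 3)*(s^2 + s - 6) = (s + 3)^2*(s - 2)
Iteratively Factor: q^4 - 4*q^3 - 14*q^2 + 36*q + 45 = (q - 3)*(q^3 - q^2 - 17*q - 15) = (q - 3)*(q + 1)*(q^2 - 2*q - 15) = (q - 3)*(q + 1)*(q + 3)*(q - 5)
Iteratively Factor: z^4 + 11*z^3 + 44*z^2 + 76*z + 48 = (z + 2)*(z^3 + 9*z^2 + 26*z + 24) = (z + 2)*(z + 3)*(z^2 + 6*z + 8) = (z + 2)*(z + 3)*(z + 4)*(z + 2)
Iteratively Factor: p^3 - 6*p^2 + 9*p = (p - 3)*(p^2 - 3*p) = p*(p - 3)*(p - 3)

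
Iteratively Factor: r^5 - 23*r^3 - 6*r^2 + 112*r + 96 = (r + 2)*(r^4 - 2*r^3 - 19*r^2 + 32*r + 48) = (r + 2)*(r + 4)*(r^3 - 6*r^2 + 5*r + 12) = (r + 1)*(r + 2)*(r + 4)*(r^2 - 7*r + 12) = (r - 4)*(r + 1)*(r + 2)*(r + 4)*(r - 3)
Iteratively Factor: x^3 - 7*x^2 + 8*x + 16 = (x - 4)*(x^2 - 3*x - 4) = (x - 4)*(x + 1)*(x - 4)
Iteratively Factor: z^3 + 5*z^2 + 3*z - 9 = (z + 3)*(z^2 + 2*z - 3) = (z - 1)*(z + 3)*(z + 3)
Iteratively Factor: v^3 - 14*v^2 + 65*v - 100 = (v - 4)*(v^2 - 10*v + 25) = (v - 5)*(v - 4)*(v - 5)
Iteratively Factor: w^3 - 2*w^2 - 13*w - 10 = (w - 5)*(w^2 + 3*w + 2) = (w - 5)*(w + 1)*(w + 2)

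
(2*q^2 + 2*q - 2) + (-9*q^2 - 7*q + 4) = -7*q^2 - 5*q + 2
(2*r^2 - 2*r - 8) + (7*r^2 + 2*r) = 9*r^2 - 8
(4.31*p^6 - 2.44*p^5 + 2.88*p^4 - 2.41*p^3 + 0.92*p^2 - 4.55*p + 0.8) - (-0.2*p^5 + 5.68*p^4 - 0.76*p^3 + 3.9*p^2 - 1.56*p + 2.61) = 4.31*p^6 - 2.24*p^5 - 2.8*p^4 - 1.65*p^3 - 2.98*p^2 - 2.99*p - 1.81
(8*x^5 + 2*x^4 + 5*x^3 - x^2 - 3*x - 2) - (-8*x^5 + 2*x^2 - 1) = 16*x^5 + 2*x^4 + 5*x^3 - 3*x^2 - 3*x - 1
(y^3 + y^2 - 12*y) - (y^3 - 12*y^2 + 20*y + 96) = 13*y^2 - 32*y - 96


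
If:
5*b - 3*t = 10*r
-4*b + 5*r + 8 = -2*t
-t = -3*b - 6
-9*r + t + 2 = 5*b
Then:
No Solution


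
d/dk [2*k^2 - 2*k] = 4*k - 2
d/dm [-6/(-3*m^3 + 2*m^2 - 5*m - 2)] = 6*(-9*m^2 + 4*m - 5)/(3*m^3 - 2*m^2 + 5*m + 2)^2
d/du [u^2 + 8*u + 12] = 2*u + 8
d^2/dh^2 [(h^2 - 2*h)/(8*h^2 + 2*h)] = -36/(64*h^3 + 48*h^2 + 12*h + 1)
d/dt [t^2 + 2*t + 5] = 2*t + 2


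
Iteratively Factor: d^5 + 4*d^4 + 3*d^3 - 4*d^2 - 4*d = (d + 2)*(d^4 + 2*d^3 - d^2 - 2*d) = (d + 2)^2*(d^3 - d) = (d - 1)*(d + 2)^2*(d^2 + d) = d*(d - 1)*(d + 2)^2*(d + 1)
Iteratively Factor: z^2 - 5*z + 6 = (z - 2)*(z - 3)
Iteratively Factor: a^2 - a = (a - 1)*(a)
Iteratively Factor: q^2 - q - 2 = (q + 1)*(q - 2)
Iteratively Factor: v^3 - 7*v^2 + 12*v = (v - 3)*(v^2 - 4*v) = v*(v - 3)*(v - 4)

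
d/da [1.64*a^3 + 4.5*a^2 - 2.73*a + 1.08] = 4.92*a^2 + 9.0*a - 2.73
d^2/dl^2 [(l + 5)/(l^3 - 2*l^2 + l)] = 2*(3*l^3 + 30*l^2 - 20*l + 5)/(l^3*(l^4 - 4*l^3 + 6*l^2 - 4*l + 1))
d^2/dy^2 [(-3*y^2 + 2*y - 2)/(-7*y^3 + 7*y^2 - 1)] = 2*(147*y^6 - 294*y^5 + 882*y^4 - 1029*y^3 + 441*y^2 - 84*y + 17)/(343*y^9 - 1029*y^8 + 1029*y^7 - 196*y^6 - 294*y^5 + 147*y^4 + 21*y^3 - 21*y^2 + 1)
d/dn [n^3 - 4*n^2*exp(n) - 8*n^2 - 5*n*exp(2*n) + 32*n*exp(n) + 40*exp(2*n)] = -4*n^2*exp(n) + 3*n^2 - 10*n*exp(2*n) + 24*n*exp(n) - 16*n + 75*exp(2*n) + 32*exp(n)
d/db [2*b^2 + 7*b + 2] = 4*b + 7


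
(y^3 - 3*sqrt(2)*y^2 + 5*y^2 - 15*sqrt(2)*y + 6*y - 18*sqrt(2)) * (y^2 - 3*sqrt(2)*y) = y^5 - 6*sqrt(2)*y^4 + 5*y^4 - 30*sqrt(2)*y^3 + 24*y^3 - 36*sqrt(2)*y^2 + 90*y^2 + 108*y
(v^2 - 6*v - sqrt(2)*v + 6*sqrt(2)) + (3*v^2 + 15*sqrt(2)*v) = 4*v^2 - 6*v + 14*sqrt(2)*v + 6*sqrt(2)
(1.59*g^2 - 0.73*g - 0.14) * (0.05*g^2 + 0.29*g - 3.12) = 0.0795*g^4 + 0.4246*g^3 - 5.1795*g^2 + 2.237*g + 0.4368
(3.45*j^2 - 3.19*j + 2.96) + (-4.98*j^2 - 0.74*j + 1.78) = -1.53*j^2 - 3.93*j + 4.74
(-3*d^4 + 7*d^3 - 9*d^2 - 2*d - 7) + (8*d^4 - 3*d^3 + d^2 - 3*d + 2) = 5*d^4 + 4*d^3 - 8*d^2 - 5*d - 5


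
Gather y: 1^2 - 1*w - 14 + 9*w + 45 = 8*w + 32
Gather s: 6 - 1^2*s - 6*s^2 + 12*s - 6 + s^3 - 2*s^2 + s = s^3 - 8*s^2 + 12*s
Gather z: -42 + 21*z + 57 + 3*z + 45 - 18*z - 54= 6*z + 6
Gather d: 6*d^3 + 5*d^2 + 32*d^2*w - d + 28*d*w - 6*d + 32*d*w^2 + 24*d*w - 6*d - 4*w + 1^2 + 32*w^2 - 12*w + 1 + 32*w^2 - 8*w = 6*d^3 + d^2*(32*w + 5) + d*(32*w^2 + 52*w - 13) + 64*w^2 - 24*w + 2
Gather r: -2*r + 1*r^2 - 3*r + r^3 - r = r^3 + r^2 - 6*r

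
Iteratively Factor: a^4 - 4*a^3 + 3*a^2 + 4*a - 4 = (a + 1)*(a^3 - 5*a^2 + 8*a - 4) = (a - 1)*(a + 1)*(a^2 - 4*a + 4) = (a - 2)*(a - 1)*(a + 1)*(a - 2)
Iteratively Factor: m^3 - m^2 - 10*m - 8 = (m - 4)*(m^2 + 3*m + 2) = (m - 4)*(m + 1)*(m + 2)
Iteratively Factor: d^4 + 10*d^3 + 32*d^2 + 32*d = (d + 4)*(d^3 + 6*d^2 + 8*d) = (d + 2)*(d + 4)*(d^2 + 4*d) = (d + 2)*(d + 4)^2*(d)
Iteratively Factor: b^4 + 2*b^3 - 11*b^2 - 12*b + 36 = (b + 3)*(b^3 - b^2 - 8*b + 12) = (b - 2)*(b + 3)*(b^2 + b - 6) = (b - 2)^2*(b + 3)*(b + 3)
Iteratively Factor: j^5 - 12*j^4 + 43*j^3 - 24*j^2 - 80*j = (j + 1)*(j^4 - 13*j^3 + 56*j^2 - 80*j) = (j - 4)*(j + 1)*(j^3 - 9*j^2 + 20*j) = (j - 5)*(j - 4)*(j + 1)*(j^2 - 4*j) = j*(j - 5)*(j - 4)*(j + 1)*(j - 4)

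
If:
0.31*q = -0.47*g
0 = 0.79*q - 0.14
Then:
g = -0.12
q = 0.18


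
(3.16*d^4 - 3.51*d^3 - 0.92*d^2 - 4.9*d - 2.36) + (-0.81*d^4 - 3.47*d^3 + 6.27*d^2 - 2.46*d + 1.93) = 2.35*d^4 - 6.98*d^3 + 5.35*d^2 - 7.36*d - 0.43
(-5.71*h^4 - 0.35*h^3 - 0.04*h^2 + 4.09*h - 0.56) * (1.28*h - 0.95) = -7.3088*h^5 + 4.9765*h^4 + 0.2813*h^3 + 5.2732*h^2 - 4.6023*h + 0.532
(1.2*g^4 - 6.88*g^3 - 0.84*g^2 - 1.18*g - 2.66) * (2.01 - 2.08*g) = -2.496*g^5 + 16.7224*g^4 - 12.0816*g^3 + 0.766*g^2 + 3.161*g - 5.3466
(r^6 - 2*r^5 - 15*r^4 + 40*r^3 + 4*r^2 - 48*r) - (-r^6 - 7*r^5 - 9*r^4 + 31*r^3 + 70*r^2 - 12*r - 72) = 2*r^6 + 5*r^5 - 6*r^4 + 9*r^3 - 66*r^2 - 36*r + 72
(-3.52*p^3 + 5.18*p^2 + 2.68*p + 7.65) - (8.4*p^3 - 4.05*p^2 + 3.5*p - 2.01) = -11.92*p^3 + 9.23*p^2 - 0.82*p + 9.66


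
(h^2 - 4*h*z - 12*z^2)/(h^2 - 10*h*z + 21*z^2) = (h^2 - 4*h*z - 12*z^2)/(h^2 - 10*h*z + 21*z^2)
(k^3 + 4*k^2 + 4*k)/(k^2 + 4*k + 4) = k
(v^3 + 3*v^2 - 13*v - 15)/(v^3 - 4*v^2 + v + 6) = (v + 5)/(v - 2)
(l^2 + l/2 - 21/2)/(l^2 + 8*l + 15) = (2*l^2 + l - 21)/(2*(l^2 + 8*l + 15))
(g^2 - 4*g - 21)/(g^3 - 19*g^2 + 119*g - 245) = (g + 3)/(g^2 - 12*g + 35)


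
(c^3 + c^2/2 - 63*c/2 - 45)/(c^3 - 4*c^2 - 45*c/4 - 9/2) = 2*(c + 5)/(2*c + 1)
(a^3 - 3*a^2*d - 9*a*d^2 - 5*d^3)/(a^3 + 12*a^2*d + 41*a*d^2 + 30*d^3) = (a^2 - 4*a*d - 5*d^2)/(a^2 + 11*a*d + 30*d^2)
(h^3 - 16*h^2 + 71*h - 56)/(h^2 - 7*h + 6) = (h^2 - 15*h + 56)/(h - 6)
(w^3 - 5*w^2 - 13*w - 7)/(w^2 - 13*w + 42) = (w^2 + 2*w + 1)/(w - 6)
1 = 1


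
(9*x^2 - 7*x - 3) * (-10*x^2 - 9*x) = -90*x^4 - 11*x^3 + 93*x^2 + 27*x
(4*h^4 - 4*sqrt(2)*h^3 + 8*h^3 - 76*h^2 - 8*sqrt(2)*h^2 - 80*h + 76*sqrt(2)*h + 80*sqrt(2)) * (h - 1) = 4*h^5 - 4*sqrt(2)*h^4 + 4*h^4 - 84*h^3 - 4*sqrt(2)*h^3 - 4*h^2 + 84*sqrt(2)*h^2 + 4*sqrt(2)*h + 80*h - 80*sqrt(2)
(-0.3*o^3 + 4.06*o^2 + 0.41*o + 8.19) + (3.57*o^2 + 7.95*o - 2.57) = -0.3*o^3 + 7.63*o^2 + 8.36*o + 5.62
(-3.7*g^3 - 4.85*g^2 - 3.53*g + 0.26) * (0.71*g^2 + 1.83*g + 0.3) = -2.627*g^5 - 10.2145*g^4 - 12.4918*g^3 - 7.7303*g^2 - 0.5832*g + 0.078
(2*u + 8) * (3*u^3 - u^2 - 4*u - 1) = 6*u^4 + 22*u^3 - 16*u^2 - 34*u - 8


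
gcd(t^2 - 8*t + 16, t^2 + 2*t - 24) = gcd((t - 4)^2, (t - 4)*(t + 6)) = t - 4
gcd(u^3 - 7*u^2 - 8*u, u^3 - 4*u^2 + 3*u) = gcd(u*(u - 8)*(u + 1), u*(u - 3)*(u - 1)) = u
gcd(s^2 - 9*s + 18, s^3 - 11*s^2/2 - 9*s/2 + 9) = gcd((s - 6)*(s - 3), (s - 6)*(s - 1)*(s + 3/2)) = s - 6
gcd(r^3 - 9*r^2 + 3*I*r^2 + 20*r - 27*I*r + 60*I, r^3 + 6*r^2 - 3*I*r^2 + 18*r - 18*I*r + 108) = r + 3*I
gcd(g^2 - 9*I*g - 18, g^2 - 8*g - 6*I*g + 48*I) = g - 6*I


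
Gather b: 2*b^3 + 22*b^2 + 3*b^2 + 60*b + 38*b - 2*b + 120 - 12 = 2*b^3 + 25*b^2 + 96*b + 108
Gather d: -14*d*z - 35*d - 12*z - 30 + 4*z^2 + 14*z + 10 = d*(-14*z - 35) + 4*z^2 + 2*z - 20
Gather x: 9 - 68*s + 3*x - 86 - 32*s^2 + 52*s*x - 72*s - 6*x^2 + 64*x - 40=-32*s^2 - 140*s - 6*x^2 + x*(52*s + 67) - 117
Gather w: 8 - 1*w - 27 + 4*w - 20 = 3*w - 39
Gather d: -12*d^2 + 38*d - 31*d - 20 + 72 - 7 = -12*d^2 + 7*d + 45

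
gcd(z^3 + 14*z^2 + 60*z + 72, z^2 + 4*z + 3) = 1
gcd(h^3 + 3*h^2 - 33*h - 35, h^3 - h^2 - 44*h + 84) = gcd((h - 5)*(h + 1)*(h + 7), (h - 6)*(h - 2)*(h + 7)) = h + 7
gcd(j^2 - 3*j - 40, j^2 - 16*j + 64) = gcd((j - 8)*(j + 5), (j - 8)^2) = j - 8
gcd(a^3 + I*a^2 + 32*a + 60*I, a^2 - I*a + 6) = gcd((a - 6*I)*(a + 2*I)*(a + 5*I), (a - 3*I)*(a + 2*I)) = a + 2*I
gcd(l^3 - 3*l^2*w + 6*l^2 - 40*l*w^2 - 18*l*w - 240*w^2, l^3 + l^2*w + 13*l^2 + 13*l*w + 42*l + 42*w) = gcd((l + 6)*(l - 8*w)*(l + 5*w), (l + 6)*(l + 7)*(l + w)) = l + 6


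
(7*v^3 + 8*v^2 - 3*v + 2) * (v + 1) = 7*v^4 + 15*v^3 + 5*v^2 - v + 2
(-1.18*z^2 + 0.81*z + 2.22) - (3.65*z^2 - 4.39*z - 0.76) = -4.83*z^2 + 5.2*z + 2.98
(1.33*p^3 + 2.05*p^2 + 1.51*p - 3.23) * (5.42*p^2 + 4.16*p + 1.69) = 7.2086*p^5 + 16.6438*p^4 + 18.9599*p^3 - 7.7605*p^2 - 10.8849*p - 5.4587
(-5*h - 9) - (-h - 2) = -4*h - 7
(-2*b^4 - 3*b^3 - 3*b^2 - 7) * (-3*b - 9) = 6*b^5 + 27*b^4 + 36*b^3 + 27*b^2 + 21*b + 63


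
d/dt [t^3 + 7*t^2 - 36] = t*(3*t + 14)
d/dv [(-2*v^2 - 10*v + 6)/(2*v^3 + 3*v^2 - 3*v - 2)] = 2*(2*v^4 + 20*v^3 - 14*v + 19)/(4*v^6 + 12*v^5 - 3*v^4 - 26*v^3 - 3*v^2 + 12*v + 4)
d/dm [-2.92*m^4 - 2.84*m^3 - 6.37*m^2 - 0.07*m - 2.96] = -11.68*m^3 - 8.52*m^2 - 12.74*m - 0.07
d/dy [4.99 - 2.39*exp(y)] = -2.39*exp(y)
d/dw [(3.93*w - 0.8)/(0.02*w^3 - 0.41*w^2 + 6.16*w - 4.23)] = (-0.1572*w^3 + 1.6593*w^2 - 0.655999999999999*w - 11.6959)/(0.0004*w^6 - 0.0164*w^5 + 0.4145*w^4 - 5.2204*w^3 + 41.4142*w^2 - 52.1136*w + 17.8929)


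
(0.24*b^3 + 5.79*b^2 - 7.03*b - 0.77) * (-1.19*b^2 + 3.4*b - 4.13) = -0.2856*b^5 - 6.0741*b^4 + 27.0605*b^3 - 46.8984*b^2 + 26.4159*b + 3.1801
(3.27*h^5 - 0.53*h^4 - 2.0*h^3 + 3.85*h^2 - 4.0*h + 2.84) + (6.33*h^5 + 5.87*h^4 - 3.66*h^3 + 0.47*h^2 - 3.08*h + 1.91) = 9.6*h^5 + 5.34*h^4 - 5.66*h^3 + 4.32*h^2 - 7.08*h + 4.75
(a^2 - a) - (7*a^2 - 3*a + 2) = -6*a^2 + 2*a - 2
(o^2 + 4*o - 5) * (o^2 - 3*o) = o^4 + o^3 - 17*o^2 + 15*o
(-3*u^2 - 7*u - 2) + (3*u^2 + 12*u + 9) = 5*u + 7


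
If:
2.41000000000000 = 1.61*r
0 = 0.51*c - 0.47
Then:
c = 0.92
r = 1.50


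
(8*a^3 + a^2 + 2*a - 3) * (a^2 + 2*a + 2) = 8*a^5 + 17*a^4 + 20*a^3 + 3*a^2 - 2*a - 6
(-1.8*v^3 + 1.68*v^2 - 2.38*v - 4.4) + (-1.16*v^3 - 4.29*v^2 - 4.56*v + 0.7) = -2.96*v^3 - 2.61*v^2 - 6.94*v - 3.7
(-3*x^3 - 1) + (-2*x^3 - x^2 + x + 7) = -5*x^3 - x^2 + x + 6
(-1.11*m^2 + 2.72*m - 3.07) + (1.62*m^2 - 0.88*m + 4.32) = 0.51*m^2 + 1.84*m + 1.25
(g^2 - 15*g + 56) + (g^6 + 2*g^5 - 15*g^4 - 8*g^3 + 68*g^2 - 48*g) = g^6 + 2*g^5 - 15*g^4 - 8*g^3 + 69*g^2 - 63*g + 56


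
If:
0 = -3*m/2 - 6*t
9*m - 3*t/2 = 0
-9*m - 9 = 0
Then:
No Solution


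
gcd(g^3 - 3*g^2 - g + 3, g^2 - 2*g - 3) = g^2 - 2*g - 3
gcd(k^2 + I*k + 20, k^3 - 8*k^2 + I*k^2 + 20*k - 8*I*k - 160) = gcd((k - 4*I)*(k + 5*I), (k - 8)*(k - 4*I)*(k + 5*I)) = k^2 + I*k + 20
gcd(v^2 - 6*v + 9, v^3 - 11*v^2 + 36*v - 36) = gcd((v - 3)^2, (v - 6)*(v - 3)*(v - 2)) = v - 3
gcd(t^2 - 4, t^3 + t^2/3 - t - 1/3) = 1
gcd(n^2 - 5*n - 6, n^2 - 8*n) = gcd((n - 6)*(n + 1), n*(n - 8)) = 1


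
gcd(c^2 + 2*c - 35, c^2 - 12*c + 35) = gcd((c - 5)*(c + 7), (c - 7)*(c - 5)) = c - 5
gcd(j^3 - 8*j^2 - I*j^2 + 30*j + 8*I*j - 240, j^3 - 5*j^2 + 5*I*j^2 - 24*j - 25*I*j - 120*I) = j^2 + j*(-8 + 5*I) - 40*I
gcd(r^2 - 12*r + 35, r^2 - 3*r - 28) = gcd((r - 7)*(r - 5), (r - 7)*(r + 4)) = r - 7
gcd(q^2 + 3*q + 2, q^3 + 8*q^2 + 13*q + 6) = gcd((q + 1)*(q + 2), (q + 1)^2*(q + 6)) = q + 1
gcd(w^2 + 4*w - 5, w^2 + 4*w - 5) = w^2 + 4*w - 5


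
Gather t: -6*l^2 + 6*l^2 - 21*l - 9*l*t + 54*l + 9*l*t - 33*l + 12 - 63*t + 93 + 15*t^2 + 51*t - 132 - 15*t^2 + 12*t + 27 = 0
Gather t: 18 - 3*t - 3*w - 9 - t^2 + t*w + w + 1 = -t^2 + t*(w - 3) - 2*w + 10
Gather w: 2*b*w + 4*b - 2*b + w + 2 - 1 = 2*b + w*(2*b + 1) + 1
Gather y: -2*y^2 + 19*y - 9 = -2*y^2 + 19*y - 9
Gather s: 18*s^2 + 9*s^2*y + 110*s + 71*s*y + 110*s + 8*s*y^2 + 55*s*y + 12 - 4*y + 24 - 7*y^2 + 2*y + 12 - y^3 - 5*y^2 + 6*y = s^2*(9*y + 18) + s*(8*y^2 + 126*y + 220) - y^3 - 12*y^2 + 4*y + 48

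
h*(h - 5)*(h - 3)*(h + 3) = h^4 - 5*h^3 - 9*h^2 + 45*h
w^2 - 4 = (w - 2)*(w + 2)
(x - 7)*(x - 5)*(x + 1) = x^3 - 11*x^2 + 23*x + 35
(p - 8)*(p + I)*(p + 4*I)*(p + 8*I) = p^4 - 8*p^3 + 13*I*p^3 - 44*p^2 - 104*I*p^2 + 352*p - 32*I*p + 256*I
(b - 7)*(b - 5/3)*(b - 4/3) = b^3 - 10*b^2 + 209*b/9 - 140/9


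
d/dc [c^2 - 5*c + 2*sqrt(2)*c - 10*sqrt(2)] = 2*c - 5 + 2*sqrt(2)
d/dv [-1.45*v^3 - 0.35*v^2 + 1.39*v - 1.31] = -4.35*v^2 - 0.7*v + 1.39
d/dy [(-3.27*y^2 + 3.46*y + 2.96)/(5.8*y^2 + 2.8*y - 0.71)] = (-29.224*y^2 - 29.6926*y - 10.7446)/(33.64*y^4 + 32.48*y^3 - 0.396*y^2 - 3.976*y + 0.5041)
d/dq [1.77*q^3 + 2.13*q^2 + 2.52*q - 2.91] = 5.31*q^2 + 4.26*q + 2.52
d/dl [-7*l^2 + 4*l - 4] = 4 - 14*l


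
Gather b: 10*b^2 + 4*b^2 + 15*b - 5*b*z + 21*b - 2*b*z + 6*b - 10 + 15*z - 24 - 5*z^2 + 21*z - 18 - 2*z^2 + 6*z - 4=14*b^2 + b*(42 - 7*z) - 7*z^2 + 42*z - 56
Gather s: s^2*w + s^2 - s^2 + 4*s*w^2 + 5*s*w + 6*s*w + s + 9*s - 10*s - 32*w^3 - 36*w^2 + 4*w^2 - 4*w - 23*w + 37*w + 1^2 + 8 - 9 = s^2*w + s*(4*w^2 + 11*w) - 32*w^3 - 32*w^2 + 10*w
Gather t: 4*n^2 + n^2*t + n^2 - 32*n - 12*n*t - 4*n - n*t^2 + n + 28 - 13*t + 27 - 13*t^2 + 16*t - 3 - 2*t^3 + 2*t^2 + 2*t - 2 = 5*n^2 - 35*n - 2*t^3 + t^2*(-n - 11) + t*(n^2 - 12*n + 5) + 50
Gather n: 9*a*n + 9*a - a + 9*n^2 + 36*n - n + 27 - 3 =8*a + 9*n^2 + n*(9*a + 35) + 24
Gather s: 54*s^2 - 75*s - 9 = 54*s^2 - 75*s - 9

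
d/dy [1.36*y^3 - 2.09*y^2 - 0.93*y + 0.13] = 4.08*y^2 - 4.18*y - 0.93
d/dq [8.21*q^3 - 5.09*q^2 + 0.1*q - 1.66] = 24.63*q^2 - 10.18*q + 0.1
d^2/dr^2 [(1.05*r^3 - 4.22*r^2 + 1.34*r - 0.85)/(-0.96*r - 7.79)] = (-1.93536*r^3 - 47.11392*r^2 - 382.30983*r + 533.782636)/(0.884736*r^3 + 21.537792*r^2 + 174.770208*r + 472.729139)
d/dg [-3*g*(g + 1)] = -6*g - 3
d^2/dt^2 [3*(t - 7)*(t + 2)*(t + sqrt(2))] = 18*t - 30 + 6*sqrt(2)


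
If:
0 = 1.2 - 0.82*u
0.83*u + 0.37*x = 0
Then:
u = 1.46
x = -3.28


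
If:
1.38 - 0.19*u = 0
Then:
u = 7.26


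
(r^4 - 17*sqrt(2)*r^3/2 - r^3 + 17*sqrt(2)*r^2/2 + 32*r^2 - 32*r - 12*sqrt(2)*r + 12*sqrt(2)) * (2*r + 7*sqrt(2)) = 2*r^5 - 10*sqrt(2)*r^4 - 2*r^4 - 55*r^3 + 10*sqrt(2)*r^3 + 55*r^2 + 200*sqrt(2)*r^2 - 200*sqrt(2)*r - 168*r + 168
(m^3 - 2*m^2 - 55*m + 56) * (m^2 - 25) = m^5 - 2*m^4 - 80*m^3 + 106*m^2 + 1375*m - 1400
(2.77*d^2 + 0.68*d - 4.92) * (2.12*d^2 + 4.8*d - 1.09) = 5.8724*d^4 + 14.7376*d^3 - 10.1857*d^2 - 24.3572*d + 5.3628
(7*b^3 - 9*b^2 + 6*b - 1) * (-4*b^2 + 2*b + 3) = -28*b^5 + 50*b^4 - 21*b^3 - 11*b^2 + 16*b - 3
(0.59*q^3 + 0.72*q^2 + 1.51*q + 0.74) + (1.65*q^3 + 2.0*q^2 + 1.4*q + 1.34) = 2.24*q^3 + 2.72*q^2 + 2.91*q + 2.08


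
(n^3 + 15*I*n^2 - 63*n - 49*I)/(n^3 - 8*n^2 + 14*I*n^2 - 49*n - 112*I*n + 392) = (n + I)/(n - 8)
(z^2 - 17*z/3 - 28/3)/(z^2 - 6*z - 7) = (z + 4/3)/(z + 1)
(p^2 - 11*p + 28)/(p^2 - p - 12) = (p - 7)/(p + 3)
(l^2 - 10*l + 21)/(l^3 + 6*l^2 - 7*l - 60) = (l - 7)/(l^2 + 9*l + 20)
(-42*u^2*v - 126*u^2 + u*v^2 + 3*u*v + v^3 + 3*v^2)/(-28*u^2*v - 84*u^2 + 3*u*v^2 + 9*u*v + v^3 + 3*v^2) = (6*u - v)/(4*u - v)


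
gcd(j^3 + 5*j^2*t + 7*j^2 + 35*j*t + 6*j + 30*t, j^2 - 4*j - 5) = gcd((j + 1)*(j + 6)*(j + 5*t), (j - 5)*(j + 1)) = j + 1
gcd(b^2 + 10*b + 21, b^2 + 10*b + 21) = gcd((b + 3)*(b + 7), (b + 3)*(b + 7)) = b^2 + 10*b + 21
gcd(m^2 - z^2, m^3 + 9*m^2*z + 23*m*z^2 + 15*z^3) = m + z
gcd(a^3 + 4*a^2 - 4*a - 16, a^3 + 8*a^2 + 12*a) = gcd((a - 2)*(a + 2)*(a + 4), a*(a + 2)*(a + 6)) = a + 2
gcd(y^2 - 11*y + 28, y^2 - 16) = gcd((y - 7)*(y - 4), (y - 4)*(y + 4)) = y - 4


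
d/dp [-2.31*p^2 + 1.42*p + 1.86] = 1.42 - 4.62*p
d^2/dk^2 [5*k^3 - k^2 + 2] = 30*k - 2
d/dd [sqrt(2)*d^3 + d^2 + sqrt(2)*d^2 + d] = 3*sqrt(2)*d^2 + 2*d + 2*sqrt(2)*d + 1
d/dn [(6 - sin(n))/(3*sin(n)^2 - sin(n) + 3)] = 3*(sin(n)^2 - 12*sin(n) + 1)*cos(n)/(3*sin(n)^2 - sin(n) + 3)^2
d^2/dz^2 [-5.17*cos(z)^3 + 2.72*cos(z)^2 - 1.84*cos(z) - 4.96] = 5.7175*cos(z) - 5.44*cos(2*z) + 11.6325*cos(3*z)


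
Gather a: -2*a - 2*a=-4*a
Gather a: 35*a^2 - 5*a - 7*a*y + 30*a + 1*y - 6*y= 35*a^2 + a*(25 - 7*y) - 5*y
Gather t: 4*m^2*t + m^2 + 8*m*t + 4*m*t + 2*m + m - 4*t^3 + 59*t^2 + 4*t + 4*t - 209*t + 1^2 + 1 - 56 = m^2 + 3*m - 4*t^3 + 59*t^2 + t*(4*m^2 + 12*m - 201) - 54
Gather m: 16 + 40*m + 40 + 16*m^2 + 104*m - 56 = 16*m^2 + 144*m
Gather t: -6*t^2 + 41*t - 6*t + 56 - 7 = -6*t^2 + 35*t + 49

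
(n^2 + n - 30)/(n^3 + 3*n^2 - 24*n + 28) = (n^2 + n - 30)/(n^3 + 3*n^2 - 24*n + 28)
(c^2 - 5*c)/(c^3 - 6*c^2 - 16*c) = (5 - c)/(-c^2 + 6*c + 16)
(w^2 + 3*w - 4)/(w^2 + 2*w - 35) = (w^2 + 3*w - 4)/(w^2 + 2*w - 35)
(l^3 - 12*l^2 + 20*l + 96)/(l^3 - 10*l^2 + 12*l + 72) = (l - 8)/(l - 6)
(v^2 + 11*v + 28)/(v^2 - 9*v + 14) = (v^2 + 11*v + 28)/(v^2 - 9*v + 14)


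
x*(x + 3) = x^2 + 3*x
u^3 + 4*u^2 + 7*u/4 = u*(u + 1/2)*(u + 7/2)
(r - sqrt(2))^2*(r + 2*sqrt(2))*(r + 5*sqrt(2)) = r^4 + 5*sqrt(2)*r^3 - 6*r^2 - 26*sqrt(2)*r + 40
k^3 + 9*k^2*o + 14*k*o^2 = k*(k + 2*o)*(k + 7*o)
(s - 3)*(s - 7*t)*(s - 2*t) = s^3 - 9*s^2*t - 3*s^2 + 14*s*t^2 + 27*s*t - 42*t^2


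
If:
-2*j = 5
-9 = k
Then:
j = -5/2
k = -9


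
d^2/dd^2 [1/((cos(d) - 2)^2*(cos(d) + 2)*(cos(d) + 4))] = 2*(-154*(1 - cos(d)^2)^2 + 10*sin(d)^6 + 2*cos(d)^6 - 55*cos(d)^5 - 118*cos(d)^3 - 354*cos(d)^2 + 104*cos(d) + 256)/((cos(d) - 2)^4*(cos(d) + 2)^3*(cos(d) + 4)^3)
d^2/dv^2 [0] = 0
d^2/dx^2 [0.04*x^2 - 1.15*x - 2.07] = 0.0800000000000000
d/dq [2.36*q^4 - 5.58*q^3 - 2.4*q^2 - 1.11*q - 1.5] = 9.44*q^3 - 16.74*q^2 - 4.8*q - 1.11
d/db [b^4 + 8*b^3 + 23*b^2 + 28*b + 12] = 4*b^3 + 24*b^2 + 46*b + 28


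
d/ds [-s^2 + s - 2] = 1 - 2*s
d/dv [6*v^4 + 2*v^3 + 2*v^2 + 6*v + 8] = 24*v^3 + 6*v^2 + 4*v + 6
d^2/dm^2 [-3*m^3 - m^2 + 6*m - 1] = -18*m - 2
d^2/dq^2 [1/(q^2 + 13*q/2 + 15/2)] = 4*(-4*q^2 - 26*q + (4*q + 13)^2 - 30)/(2*q^2 + 13*q + 15)^3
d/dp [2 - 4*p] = -4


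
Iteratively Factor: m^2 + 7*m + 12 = (m + 3)*(m + 4)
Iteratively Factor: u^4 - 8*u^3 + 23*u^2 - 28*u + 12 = (u - 2)*(u^3 - 6*u^2 + 11*u - 6) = (u - 2)^2*(u^2 - 4*u + 3) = (u - 2)^2*(u - 1)*(u - 3)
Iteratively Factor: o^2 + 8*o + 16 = (o + 4)*(o + 4)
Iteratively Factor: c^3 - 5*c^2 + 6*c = (c - 3)*(c^2 - 2*c) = (c - 3)*(c - 2)*(c)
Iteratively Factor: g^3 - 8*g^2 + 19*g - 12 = (g - 1)*(g^2 - 7*g + 12) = (g - 3)*(g - 1)*(g - 4)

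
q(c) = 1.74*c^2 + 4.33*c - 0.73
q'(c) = 3.48*c + 4.33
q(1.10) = 6.14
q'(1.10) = 8.16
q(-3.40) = 4.66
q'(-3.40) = -7.50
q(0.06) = -0.46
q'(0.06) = 4.54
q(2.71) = 23.78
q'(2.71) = 13.76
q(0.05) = -0.51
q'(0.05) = 4.50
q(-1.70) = -3.06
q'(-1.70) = -1.59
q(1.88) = 13.56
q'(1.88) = 10.87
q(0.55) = 2.18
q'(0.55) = 6.24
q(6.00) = 87.89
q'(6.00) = 25.21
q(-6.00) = 35.93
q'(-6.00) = -16.55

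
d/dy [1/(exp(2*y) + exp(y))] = (-2*exp(y) - 1)*exp(-y)/(exp(y) + 1)^2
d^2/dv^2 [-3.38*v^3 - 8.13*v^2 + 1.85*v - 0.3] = -20.28*v - 16.26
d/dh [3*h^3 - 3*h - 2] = 9*h^2 - 3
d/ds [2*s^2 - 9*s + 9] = 4*s - 9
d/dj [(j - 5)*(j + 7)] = 2*j + 2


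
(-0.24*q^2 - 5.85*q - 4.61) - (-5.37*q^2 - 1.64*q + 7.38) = 5.13*q^2 - 4.21*q - 11.99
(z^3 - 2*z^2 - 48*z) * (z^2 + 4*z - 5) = z^5 + 2*z^4 - 61*z^3 - 182*z^2 + 240*z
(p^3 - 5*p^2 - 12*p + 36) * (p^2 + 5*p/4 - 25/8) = p^5 - 15*p^4/4 - 171*p^3/8 + 293*p^2/8 + 165*p/2 - 225/2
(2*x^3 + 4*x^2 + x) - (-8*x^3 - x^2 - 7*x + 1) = 10*x^3 + 5*x^2 + 8*x - 1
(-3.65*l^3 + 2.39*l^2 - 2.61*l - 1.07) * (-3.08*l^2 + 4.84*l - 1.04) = 11.242*l^5 - 25.0272*l^4 + 23.4024*l^3 - 11.8224*l^2 - 2.4644*l + 1.1128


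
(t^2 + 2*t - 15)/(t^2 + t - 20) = (t - 3)/(t - 4)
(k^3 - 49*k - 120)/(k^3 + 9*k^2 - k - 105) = (k^2 - 5*k - 24)/(k^2 + 4*k - 21)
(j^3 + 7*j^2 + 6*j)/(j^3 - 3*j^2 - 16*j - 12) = j*(j + 6)/(j^2 - 4*j - 12)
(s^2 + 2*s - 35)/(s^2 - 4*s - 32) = (-s^2 - 2*s + 35)/(-s^2 + 4*s + 32)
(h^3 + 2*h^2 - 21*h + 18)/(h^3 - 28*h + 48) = (h^2 - 4*h + 3)/(h^2 - 6*h + 8)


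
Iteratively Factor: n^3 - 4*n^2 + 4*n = (n)*(n^2 - 4*n + 4) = n*(n - 2)*(n - 2)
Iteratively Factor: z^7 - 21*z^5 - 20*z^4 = (z)*(z^6 - 21*z^4 - 20*z^3) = z*(z + 1)*(z^5 - z^4 - 20*z^3) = z*(z + 1)*(z + 4)*(z^4 - 5*z^3) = z^2*(z + 1)*(z + 4)*(z^3 - 5*z^2) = z^3*(z + 1)*(z + 4)*(z^2 - 5*z) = z^3*(z - 5)*(z + 1)*(z + 4)*(z)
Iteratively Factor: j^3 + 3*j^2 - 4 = (j + 2)*(j^2 + j - 2) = (j + 2)^2*(j - 1)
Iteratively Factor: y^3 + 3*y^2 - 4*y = (y + 4)*(y^2 - y) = y*(y + 4)*(y - 1)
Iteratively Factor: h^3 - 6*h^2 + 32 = (h - 4)*(h^2 - 2*h - 8) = (h - 4)*(h + 2)*(h - 4)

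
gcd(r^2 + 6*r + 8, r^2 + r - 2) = r + 2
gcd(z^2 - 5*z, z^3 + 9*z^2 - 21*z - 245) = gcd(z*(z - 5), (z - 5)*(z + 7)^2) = z - 5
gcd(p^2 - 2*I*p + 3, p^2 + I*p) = p + I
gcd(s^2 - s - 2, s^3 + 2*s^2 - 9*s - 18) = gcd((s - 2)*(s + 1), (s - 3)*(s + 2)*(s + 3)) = 1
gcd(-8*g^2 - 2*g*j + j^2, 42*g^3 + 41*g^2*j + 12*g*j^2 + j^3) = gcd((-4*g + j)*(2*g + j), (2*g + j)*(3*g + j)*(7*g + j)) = 2*g + j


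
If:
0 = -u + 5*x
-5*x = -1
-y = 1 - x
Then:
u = 1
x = 1/5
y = -4/5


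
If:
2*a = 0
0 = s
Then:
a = 0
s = 0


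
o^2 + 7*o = o*(o + 7)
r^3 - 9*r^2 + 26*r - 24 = (r - 4)*(r - 3)*(r - 2)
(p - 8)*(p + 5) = p^2 - 3*p - 40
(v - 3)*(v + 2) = v^2 - v - 6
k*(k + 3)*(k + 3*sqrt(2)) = k^3 + 3*k^2 + 3*sqrt(2)*k^2 + 9*sqrt(2)*k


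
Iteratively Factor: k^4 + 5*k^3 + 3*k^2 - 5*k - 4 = (k + 4)*(k^3 + k^2 - k - 1) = (k - 1)*(k + 4)*(k^2 + 2*k + 1) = (k - 1)*(k + 1)*(k + 4)*(k + 1)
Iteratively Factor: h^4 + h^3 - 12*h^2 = (h + 4)*(h^3 - 3*h^2) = (h - 3)*(h + 4)*(h^2) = h*(h - 3)*(h + 4)*(h)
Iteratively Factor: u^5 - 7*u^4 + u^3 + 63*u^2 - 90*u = (u)*(u^4 - 7*u^3 + u^2 + 63*u - 90) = u*(u - 5)*(u^3 - 2*u^2 - 9*u + 18) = u*(u - 5)*(u - 2)*(u^2 - 9) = u*(u - 5)*(u - 2)*(u + 3)*(u - 3)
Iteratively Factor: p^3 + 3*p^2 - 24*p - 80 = (p - 5)*(p^2 + 8*p + 16) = (p - 5)*(p + 4)*(p + 4)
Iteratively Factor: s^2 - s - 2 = (s + 1)*(s - 2)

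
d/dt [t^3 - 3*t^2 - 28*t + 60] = 3*t^2 - 6*t - 28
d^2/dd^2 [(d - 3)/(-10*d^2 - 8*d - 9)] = 4*(-8*(d - 3)*(5*d + 2)^2 + (15*d - 11)*(10*d^2 + 8*d + 9))/(10*d^2 + 8*d + 9)^3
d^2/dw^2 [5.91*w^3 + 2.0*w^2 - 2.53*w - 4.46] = 35.46*w + 4.0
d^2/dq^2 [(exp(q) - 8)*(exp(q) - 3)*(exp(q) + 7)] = (9*exp(2*q) - 16*exp(q) - 53)*exp(q)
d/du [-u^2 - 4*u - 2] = -2*u - 4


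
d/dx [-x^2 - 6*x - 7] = -2*x - 6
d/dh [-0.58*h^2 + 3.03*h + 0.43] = 3.03 - 1.16*h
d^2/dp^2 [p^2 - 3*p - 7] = 2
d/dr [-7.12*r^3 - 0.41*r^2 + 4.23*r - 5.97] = -21.36*r^2 - 0.82*r + 4.23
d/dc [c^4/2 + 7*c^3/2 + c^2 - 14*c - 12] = 2*c^3 + 21*c^2/2 + 2*c - 14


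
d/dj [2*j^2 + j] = 4*j + 1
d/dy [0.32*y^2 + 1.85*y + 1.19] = 0.64*y + 1.85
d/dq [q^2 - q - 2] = 2*q - 1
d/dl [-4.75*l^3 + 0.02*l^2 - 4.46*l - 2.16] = -14.25*l^2 + 0.04*l - 4.46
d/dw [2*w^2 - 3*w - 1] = 4*w - 3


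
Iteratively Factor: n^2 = (n)*(n)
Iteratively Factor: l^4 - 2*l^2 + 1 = (l - 1)*(l^3 + l^2 - l - 1) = (l - 1)^2*(l^2 + 2*l + 1) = (l - 1)^2*(l + 1)*(l + 1)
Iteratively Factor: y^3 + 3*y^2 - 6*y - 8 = (y - 2)*(y^2 + 5*y + 4) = (y - 2)*(y + 4)*(y + 1)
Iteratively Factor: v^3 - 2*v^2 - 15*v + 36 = (v - 3)*(v^2 + v - 12) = (v - 3)*(v + 4)*(v - 3)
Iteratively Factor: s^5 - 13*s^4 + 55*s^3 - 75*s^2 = (s - 3)*(s^4 - 10*s^3 + 25*s^2) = (s - 5)*(s - 3)*(s^3 - 5*s^2) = s*(s - 5)*(s - 3)*(s^2 - 5*s) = s*(s - 5)^2*(s - 3)*(s)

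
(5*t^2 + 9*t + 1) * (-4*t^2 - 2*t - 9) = -20*t^4 - 46*t^3 - 67*t^2 - 83*t - 9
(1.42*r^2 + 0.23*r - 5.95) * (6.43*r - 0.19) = 9.1306*r^3 + 1.2091*r^2 - 38.3022*r + 1.1305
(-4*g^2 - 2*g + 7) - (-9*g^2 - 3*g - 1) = 5*g^2 + g + 8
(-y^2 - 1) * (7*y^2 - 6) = -7*y^4 - y^2 + 6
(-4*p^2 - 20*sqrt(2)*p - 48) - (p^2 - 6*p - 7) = -5*p^2 - 20*sqrt(2)*p + 6*p - 41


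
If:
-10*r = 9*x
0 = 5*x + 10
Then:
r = 9/5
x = -2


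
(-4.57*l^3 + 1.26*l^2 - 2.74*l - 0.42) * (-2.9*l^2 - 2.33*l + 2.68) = 13.253*l^5 + 6.9941*l^4 - 7.2374*l^3 + 10.979*l^2 - 6.3646*l - 1.1256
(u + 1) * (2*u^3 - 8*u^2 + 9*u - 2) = 2*u^4 - 6*u^3 + u^2 + 7*u - 2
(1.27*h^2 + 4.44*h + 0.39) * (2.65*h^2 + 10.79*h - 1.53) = 3.3655*h^4 + 25.4693*h^3 + 46.998*h^2 - 2.5851*h - 0.5967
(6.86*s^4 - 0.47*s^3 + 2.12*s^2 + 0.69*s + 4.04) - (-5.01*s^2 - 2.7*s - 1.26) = 6.86*s^4 - 0.47*s^3 + 7.13*s^2 + 3.39*s + 5.3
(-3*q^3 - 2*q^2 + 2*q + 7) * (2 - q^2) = 3*q^5 + 2*q^4 - 8*q^3 - 11*q^2 + 4*q + 14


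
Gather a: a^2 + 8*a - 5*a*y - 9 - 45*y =a^2 + a*(8 - 5*y) - 45*y - 9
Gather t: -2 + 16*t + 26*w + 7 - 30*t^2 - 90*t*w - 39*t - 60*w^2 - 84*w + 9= -30*t^2 + t*(-90*w - 23) - 60*w^2 - 58*w + 14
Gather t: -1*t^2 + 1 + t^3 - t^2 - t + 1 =t^3 - 2*t^2 - t + 2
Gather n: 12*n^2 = 12*n^2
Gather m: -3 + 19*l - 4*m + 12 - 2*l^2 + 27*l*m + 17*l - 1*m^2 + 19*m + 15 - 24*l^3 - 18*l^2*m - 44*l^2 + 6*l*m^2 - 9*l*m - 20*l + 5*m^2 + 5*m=-24*l^3 - 46*l^2 + 16*l + m^2*(6*l + 4) + m*(-18*l^2 + 18*l + 20) + 24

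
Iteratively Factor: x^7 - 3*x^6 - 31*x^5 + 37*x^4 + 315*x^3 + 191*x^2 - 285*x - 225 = (x - 1)*(x^6 - 2*x^5 - 33*x^4 + 4*x^3 + 319*x^2 + 510*x + 225) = (x - 1)*(x + 1)*(x^5 - 3*x^4 - 30*x^3 + 34*x^2 + 285*x + 225) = (x - 5)*(x - 1)*(x + 1)*(x^4 + 2*x^3 - 20*x^2 - 66*x - 45) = (x - 5)*(x - 1)*(x + 1)^2*(x^3 + x^2 - 21*x - 45) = (x - 5)*(x - 1)*(x + 1)^2*(x + 3)*(x^2 - 2*x - 15) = (x - 5)*(x - 1)*(x + 1)^2*(x + 3)^2*(x - 5)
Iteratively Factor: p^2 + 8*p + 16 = (p + 4)*(p + 4)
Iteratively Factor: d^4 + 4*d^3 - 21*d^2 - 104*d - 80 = (d + 1)*(d^3 + 3*d^2 - 24*d - 80) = (d + 1)*(d + 4)*(d^2 - d - 20) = (d + 1)*(d + 4)^2*(d - 5)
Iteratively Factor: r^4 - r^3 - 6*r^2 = (r)*(r^3 - r^2 - 6*r) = r*(r + 2)*(r^2 - 3*r) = r^2*(r + 2)*(r - 3)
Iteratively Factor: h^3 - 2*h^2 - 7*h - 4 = (h + 1)*(h^2 - 3*h - 4) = (h + 1)^2*(h - 4)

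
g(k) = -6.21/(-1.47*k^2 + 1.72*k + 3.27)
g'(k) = -6.21*(2.94*k - 1.72)/(-1.47*k^2 + 1.72*k + 3.27)^2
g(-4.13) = 0.21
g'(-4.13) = 0.10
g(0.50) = -1.65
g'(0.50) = 0.11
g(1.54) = -2.55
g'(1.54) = -2.95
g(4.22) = 0.40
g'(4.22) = -0.27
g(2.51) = 3.71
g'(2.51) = -12.54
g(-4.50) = 0.18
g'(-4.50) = 0.08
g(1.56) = -2.61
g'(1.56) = -3.15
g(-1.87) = 1.22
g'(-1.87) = 1.73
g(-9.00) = 0.05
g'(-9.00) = 0.01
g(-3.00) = 0.41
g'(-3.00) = 0.29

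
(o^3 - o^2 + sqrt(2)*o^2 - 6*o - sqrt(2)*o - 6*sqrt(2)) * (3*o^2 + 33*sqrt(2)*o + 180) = 3*o^5 - 3*o^4 + 36*sqrt(2)*o^4 - 36*sqrt(2)*o^3 + 228*o^3 - 246*o^2 - 36*sqrt(2)*o^2 - 1476*o - 180*sqrt(2)*o - 1080*sqrt(2)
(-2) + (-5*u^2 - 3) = -5*u^2 - 5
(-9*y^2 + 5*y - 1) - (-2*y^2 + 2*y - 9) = -7*y^2 + 3*y + 8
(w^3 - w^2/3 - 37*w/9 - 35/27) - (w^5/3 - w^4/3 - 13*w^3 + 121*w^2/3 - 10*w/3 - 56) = -w^5/3 + w^4/3 + 14*w^3 - 122*w^2/3 - 7*w/9 + 1477/27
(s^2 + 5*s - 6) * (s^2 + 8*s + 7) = s^4 + 13*s^3 + 41*s^2 - 13*s - 42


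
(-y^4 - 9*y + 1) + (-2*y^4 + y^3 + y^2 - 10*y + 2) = -3*y^4 + y^3 + y^2 - 19*y + 3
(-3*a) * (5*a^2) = -15*a^3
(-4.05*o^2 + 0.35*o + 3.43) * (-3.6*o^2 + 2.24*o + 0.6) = 14.58*o^4 - 10.332*o^3 - 13.994*o^2 + 7.8932*o + 2.058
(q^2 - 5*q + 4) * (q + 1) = q^3 - 4*q^2 - q + 4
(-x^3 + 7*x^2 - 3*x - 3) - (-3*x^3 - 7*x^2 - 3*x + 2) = 2*x^3 + 14*x^2 - 5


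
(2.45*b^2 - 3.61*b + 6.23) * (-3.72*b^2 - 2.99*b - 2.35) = -9.114*b^4 + 6.1037*b^3 - 18.1392*b^2 - 10.1442*b - 14.6405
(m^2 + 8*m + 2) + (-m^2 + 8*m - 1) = 16*m + 1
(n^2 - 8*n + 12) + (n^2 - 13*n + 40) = 2*n^2 - 21*n + 52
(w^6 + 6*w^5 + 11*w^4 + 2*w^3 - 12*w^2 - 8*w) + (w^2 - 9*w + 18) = w^6 + 6*w^5 + 11*w^4 + 2*w^3 - 11*w^2 - 17*w + 18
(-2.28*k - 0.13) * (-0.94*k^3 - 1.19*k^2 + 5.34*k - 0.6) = 2.1432*k^4 + 2.8354*k^3 - 12.0205*k^2 + 0.6738*k + 0.078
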